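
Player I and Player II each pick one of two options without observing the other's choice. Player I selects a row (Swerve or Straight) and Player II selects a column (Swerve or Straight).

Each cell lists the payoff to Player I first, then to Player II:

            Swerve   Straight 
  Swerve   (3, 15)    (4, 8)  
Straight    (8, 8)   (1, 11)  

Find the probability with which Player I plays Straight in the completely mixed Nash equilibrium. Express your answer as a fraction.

7/10

Let r be the probability that Player I plays Swerve. In a completely mixed equilibrium, Player II must be indifferent between Swerve and Straight.
Player II's expected payoff from Swerve is 15r + 8(1−r); from Straight it is 8r + 11(1−r).
Setting these equal: 7r + 8 = −3r + 11, so r = 3/10.
Therefore Player I plays Straight with probability 1 − 3/10 = 7/10.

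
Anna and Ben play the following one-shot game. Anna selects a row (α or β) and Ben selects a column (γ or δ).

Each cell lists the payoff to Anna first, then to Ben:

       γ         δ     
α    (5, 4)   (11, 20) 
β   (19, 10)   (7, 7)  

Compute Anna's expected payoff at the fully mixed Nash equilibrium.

First find q, the probability Ben plays γ, from Anna's indifference between α and β: 5q + 11(1−q) = 19q + 7(1−q), giving q = 2/9.
Since Anna is indifferent in equilibrium, Anna's expected payoff equals the payoff from either row against (2/9, 7/9). Using α: 5(2/9) + 11(7/9) = 29/3.

29/3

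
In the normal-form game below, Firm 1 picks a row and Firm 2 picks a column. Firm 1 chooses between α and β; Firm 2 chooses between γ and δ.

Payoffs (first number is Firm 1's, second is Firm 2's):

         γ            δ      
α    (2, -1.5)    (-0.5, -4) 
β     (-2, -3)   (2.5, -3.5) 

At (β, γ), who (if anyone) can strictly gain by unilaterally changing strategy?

Firm 1

Firm 1 at (β, γ) earns -2; deviating to α yields 2 — a strict improvement.
Firm 2 earns -3; deviating to δ yields -3.5 — not better.
Only Firm 1 has a strictly profitable deviation.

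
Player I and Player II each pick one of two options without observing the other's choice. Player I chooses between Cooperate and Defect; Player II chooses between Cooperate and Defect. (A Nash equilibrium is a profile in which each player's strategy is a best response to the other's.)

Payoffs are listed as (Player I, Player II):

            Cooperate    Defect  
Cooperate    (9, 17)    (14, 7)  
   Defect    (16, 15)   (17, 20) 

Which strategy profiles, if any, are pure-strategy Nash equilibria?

(Defect, Defect)

(Cooperate, Cooperate): Player I prefers Defect (16 > 9) — not an equilibrium.
(Cooperate, Defect): Player I prefers Defect (17 > 14); Player II prefers Cooperate (17 > 7) — not an equilibrium.
(Defect, Cooperate): Player II prefers Defect (20 > 15) — not an equilibrium.
(Defect, Defect): Player I gets 17 ≥ 14 from Cooperate, and Player II gets 20 ≥ 15 from Cooperate — Nash equilibrium.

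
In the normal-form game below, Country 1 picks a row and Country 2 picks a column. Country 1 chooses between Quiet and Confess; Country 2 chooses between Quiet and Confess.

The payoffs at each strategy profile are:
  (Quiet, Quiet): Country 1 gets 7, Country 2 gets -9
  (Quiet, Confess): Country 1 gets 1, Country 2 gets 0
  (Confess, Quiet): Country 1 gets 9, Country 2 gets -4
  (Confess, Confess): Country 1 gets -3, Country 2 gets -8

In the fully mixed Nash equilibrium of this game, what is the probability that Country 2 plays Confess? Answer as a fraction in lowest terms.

Let q be the probability that Country 2 plays Quiet. In a completely mixed equilibrium, Country 1 must be indifferent between Quiet and Confess.
Country 1's expected payoff from Quiet is 7q + (1−q); from Confess it is 9q − 3(1−q).
Setting these equal: 6q + 1 = 12q − 3, so q = 2/3.
Therefore Country 2 plays Confess with probability 1 − 2/3 = 1/3.

1/3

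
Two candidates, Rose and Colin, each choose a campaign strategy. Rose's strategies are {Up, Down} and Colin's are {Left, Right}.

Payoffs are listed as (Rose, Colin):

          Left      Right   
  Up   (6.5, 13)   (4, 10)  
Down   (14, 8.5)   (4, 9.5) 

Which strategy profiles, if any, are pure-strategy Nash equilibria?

(Up, Left): Rose prefers Down (14 > 6.5) — not an equilibrium.
(Up, Right): Colin prefers Left (13 > 10) — not an equilibrium.
(Down, Left): Colin prefers Right (9.5 > 8.5) — not an equilibrium.
(Down, Right): Rose gets 4 ≥ 4 from Up, and Colin gets 9.5 ≥ 8.5 from Left — Nash equilibrium.

(Down, Right)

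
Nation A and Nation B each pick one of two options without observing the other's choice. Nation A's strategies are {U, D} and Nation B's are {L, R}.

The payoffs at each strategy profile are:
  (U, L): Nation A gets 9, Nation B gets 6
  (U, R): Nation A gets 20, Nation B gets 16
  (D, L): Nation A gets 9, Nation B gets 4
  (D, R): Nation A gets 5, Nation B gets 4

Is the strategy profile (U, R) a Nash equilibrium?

Yes

At (U, R), Nation A earns 20; switching to D would give 5, so Nation A has no profitable deviation.
Nation B earns 16; switching to L would give 6, so Nation B has no profitable deviation.
Neither player can gain by a unilateral deviation, so this profile is a Nash equilibrium.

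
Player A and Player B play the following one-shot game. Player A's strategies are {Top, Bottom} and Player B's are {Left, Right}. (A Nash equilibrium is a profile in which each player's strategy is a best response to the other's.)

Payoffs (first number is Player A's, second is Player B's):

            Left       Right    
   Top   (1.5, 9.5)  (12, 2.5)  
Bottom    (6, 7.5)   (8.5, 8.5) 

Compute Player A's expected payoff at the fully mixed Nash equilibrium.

237/32

First find y, the probability Player B plays Left, from Player A's indifference between Top and Bottom: 1.5y + 12(1−y) = 6y + 8.5(1−y), giving y = 7/16.
Since Player A is indifferent in equilibrium, Player A's expected payoff equals the payoff from either row against (7/16, 9/16). Using Top: 1.5(7/16) + 12(9/16) = 237/32.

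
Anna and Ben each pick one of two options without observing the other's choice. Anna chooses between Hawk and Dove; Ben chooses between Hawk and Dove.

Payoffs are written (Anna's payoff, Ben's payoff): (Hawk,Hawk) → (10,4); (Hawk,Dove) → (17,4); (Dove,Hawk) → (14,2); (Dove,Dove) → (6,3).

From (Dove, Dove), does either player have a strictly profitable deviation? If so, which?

Anna at (Dove, Dove) earns 6; deviating to Hawk yields 17 — a strict improvement.
Ben earns 3; deviating to Hawk yields 2 — not better.
Only Anna has a strictly profitable deviation.

Anna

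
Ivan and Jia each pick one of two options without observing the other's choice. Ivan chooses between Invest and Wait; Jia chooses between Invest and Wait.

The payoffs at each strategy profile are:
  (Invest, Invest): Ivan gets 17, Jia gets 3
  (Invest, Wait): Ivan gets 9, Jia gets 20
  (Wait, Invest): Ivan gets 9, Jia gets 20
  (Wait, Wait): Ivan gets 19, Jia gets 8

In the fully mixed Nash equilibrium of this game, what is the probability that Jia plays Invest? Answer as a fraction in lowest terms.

Let q be the probability that Jia plays Invest. In a completely mixed equilibrium, Ivan must be indifferent between Invest and Wait.
Ivan's expected payoff from Invest is 17q + 9(1−q); from Wait it is 9q + 19(1−q).
Setting these equal: 8q + 9 = −10q + 19, so q = 5/9.

5/9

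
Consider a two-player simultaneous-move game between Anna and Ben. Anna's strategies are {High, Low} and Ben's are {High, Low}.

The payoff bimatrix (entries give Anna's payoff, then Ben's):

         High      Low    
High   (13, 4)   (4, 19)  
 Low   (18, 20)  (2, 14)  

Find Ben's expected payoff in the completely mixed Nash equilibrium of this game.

108/7

First find x, the probability Anna plays High, from Ben's indifference between High and Low: 4x + 20(1−x) = 19x + 14(1−x), giving x = 2/7.
Since Ben is indifferent in equilibrium, Ben's expected payoff equals the payoff from either column against (2/7, 5/7). Using High: 4(2/7) + 20(5/7) = 108/7.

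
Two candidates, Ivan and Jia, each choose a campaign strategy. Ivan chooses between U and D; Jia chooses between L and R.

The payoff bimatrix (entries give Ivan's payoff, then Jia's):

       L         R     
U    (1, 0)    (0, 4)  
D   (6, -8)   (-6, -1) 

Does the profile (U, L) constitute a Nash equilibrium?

At (U, L), Ivan earns 1; switching to D would give 6, so Ivan would deviate.
Jia earns 0; switching to R would give 4, so Jia would deviate.
Since at least one player can profitably deviate, this is not a Nash equilibrium.

No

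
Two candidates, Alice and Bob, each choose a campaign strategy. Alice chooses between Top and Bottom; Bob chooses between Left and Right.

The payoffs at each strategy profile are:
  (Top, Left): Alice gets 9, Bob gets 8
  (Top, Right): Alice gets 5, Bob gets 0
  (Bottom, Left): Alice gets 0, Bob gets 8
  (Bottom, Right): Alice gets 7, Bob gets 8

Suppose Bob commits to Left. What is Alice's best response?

Against Left, Alice earns 9 from Top and 0 from Bottom.
So Top is the best response.

Top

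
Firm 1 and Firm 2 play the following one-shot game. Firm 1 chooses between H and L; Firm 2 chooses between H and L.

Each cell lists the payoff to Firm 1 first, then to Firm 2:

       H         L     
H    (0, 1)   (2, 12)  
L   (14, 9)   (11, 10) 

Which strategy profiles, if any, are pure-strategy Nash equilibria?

(L, L)

(H, H): Firm 1 prefers L (14 > 0); Firm 2 prefers L (12 > 1) — not an equilibrium.
(H, L): Firm 1 prefers L (11 > 2) — not an equilibrium.
(L, H): Firm 2 prefers L (10 > 9) — not an equilibrium.
(L, L): Firm 1 gets 11 ≥ 2 from H, and Firm 2 gets 10 ≥ 9 from H — Nash equilibrium.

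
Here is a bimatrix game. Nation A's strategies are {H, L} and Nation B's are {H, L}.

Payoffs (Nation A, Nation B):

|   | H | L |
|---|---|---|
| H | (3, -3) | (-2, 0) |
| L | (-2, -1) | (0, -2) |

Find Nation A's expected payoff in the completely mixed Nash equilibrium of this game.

-4/7

First find y, the probability Nation B plays H, from Nation A's indifference between H and L: 3y − 2(1−y) = −2y, giving y = 2/7.
Since Nation A is indifferent in equilibrium, Nation A's expected payoff equals the payoff from either row against (2/7, 5/7). Using H: 3(2/7) − 2(5/7) = -4/7.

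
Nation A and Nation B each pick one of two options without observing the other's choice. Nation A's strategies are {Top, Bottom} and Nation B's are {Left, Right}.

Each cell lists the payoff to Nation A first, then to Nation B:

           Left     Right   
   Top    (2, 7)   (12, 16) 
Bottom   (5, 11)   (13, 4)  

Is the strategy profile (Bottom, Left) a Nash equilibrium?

At (Bottom, Left), Nation A earns 5; switching to Top would give 2, so Nation A has no profitable deviation.
Nation B earns 11; switching to Right would give 4, so Nation B has no profitable deviation.
Neither player can gain by a unilateral deviation, so this profile is a Nash equilibrium.

Yes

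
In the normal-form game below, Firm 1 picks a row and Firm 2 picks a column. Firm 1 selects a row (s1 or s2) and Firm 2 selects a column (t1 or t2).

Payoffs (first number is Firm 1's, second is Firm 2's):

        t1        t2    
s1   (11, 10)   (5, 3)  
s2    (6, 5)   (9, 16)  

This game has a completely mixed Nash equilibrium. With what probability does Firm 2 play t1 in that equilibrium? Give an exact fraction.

Let y be the probability that Firm 2 plays t1. In a completely mixed equilibrium, Firm 1 must be indifferent between s1 and s2.
Firm 1's expected payoff from s1 is 11y + 5(1−y); from s2 it is 6y + 9(1−y).
Setting these equal: 6y + 5 = −3y + 9, so y = 4/9.

4/9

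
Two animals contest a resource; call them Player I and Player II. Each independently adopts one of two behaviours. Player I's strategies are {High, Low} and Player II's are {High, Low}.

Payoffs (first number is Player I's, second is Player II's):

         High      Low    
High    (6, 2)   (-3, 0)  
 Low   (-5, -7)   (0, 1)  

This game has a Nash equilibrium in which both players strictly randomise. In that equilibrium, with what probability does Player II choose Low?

11/14

Let c be the probability that Player II plays High. In a completely mixed equilibrium, Player I must be indifferent between High and Low.
Player I's expected payoff from High is 6c − 3(1−c); from Low it is −5c.
Setting these equal: 9c − 3 = −5c, so c = 3/14.
Therefore Player II plays Low with probability 1 − 3/14 = 11/14.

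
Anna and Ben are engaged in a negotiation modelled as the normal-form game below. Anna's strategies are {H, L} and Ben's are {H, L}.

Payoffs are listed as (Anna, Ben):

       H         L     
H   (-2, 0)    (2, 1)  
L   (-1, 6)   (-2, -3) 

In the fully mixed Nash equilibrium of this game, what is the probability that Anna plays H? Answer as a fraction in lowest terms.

Let r be the probability that Anna plays H. In a completely mixed equilibrium, Ben must be indifferent between H and L.
Ben's expected payoff from H is 6(1−r); from L it is r − 3(1−r).
Setting these equal: −6r + 6 = 4r − 3, so r = 9/10.

9/10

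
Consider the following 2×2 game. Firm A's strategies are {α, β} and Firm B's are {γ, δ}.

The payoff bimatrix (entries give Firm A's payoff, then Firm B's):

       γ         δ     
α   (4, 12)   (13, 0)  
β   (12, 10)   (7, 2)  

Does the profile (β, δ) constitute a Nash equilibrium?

At (β, δ), Firm A earns 7; switching to α would give 13, so Firm A would deviate.
Firm B earns 2; switching to γ would give 10, so Firm B would deviate.
Since at least one player can profitably deviate, this is not a Nash equilibrium.

No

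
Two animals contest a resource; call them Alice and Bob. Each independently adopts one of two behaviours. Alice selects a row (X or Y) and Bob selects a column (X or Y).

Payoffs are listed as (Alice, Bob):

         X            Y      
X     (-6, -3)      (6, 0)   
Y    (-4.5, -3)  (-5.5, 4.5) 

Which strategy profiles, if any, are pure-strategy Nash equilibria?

(X, Y)

(X, X): Alice prefers Y (-4.5 > -6); Bob prefers Y (0 > -3) — not an equilibrium.
(X, Y): Alice gets 6 ≥ -5.5 from Y, and Bob gets 0 ≥ -3 from X — Nash equilibrium.
(Y, X): Bob prefers Y (4.5 > -3) — not an equilibrium.
(Y, Y): Alice prefers X (6 > -5.5) — not an equilibrium.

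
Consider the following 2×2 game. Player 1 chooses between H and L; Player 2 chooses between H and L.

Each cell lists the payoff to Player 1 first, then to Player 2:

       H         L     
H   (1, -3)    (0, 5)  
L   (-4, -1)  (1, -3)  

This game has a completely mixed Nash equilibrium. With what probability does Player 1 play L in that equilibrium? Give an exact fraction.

4/5

Let p be the probability that Player 1 plays H. In a completely mixed equilibrium, Player 2 must be indifferent between H and L.
Player 2's expected payoff from H is −3p − (1−p); from L it is 5p − 3(1−p).
Setting these equal: −2p − 1 = 8p − 3, so p = 1/5.
Therefore Player 1 plays L with probability 1 − 1/5 = 4/5.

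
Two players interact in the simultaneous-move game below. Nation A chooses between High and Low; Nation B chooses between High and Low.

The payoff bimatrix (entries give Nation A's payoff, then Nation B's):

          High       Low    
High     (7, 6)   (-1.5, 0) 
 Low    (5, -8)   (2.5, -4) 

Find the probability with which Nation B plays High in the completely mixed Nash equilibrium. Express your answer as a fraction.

2/3

Let y be the probability that Nation B plays High. In a completely mixed equilibrium, Nation A must be indifferent between High and Low.
Nation A's expected payoff from High is 7y − 1.5(1−y); from Low it is 5y + 2.5(1−y).
Setting these equal: 8.5y − 1.5 = 2.5y + 2.5, so y = 2/3.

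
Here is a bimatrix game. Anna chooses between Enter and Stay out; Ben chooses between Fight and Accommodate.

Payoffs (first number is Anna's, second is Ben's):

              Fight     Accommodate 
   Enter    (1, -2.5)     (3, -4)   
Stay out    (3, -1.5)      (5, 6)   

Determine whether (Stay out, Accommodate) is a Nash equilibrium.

Yes

At (Stay out, Accommodate), Anna earns 5; switching to Enter would give 3, so Anna has no profitable deviation.
Ben earns 6; switching to Fight would give -1.5, so Ben has no profitable deviation.
Neither player can gain by a unilateral deviation, so this profile is a Nash equilibrium.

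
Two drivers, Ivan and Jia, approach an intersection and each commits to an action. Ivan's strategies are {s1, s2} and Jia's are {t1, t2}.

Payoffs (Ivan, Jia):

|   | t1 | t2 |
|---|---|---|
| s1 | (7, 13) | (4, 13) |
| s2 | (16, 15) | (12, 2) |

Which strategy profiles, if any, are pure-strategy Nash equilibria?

(s2, t1)

(s1, t1): Ivan prefers s2 (16 > 7) — not an equilibrium.
(s1, t2): Ivan prefers s2 (12 > 4) — not an equilibrium.
(s2, t1): Ivan gets 16 ≥ 7 from s1, and Jia gets 15 ≥ 2 from t2 — Nash equilibrium.
(s2, t2): Jia prefers t1 (15 > 2) — not an equilibrium.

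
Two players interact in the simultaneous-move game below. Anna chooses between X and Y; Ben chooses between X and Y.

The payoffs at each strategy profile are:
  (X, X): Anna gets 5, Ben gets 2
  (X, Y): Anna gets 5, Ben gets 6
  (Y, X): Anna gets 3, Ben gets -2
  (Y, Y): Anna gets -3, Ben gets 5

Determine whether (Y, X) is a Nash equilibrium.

At (Y, X), Anna earns 3; switching to X would give 5, so Anna would deviate.
Ben earns -2; switching to Y would give 5, so Ben would deviate.
Since at least one player can profitably deviate, this is not a Nash equilibrium.

No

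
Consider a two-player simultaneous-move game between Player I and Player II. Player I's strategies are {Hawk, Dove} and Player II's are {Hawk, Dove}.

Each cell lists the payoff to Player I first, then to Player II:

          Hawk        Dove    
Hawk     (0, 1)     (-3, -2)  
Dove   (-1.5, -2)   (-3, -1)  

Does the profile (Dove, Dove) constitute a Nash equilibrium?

Yes

At (Dove, Dove), Player I earns -3; switching to Hawk would give -3, so Player I has no profitable deviation.
Player II earns -1; switching to Hawk would give -2, so Player II has no profitable deviation.
Neither player can gain by a unilateral deviation, so this profile is a Nash equilibrium.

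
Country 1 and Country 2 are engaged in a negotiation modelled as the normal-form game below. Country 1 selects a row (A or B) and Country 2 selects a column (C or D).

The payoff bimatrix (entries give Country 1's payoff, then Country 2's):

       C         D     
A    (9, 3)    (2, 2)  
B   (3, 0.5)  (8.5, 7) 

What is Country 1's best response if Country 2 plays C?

Against C, Country 1 earns 9 from A and 3 from B.
So A is the best response.

A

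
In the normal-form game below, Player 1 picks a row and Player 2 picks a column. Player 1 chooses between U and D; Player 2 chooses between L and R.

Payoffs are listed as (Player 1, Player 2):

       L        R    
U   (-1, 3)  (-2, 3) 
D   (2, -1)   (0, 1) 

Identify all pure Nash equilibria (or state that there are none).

(U, L): Player 1 prefers D (2 > -1) — not an equilibrium.
(U, R): Player 1 prefers D (0 > -2) — not an equilibrium.
(D, L): Player 2 prefers R (1 > -1) — not an equilibrium.
(D, R): Player 1 gets 0 ≥ -2 from U, and Player 2 gets 1 ≥ -1 from L — Nash equilibrium.

(D, R)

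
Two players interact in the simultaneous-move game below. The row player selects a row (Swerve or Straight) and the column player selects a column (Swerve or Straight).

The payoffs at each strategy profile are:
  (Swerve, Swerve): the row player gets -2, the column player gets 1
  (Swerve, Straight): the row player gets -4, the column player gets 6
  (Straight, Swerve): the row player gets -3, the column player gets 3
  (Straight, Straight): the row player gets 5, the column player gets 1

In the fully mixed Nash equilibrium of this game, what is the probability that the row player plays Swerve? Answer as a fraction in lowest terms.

Let x be the probability that the row player plays Swerve. In a completely mixed equilibrium, the column player must be indifferent between Swerve and Straight.
The column player's expected payoff from Swerve is x + 3(1−x); from Straight it is 6x + (1−x).
Setting these equal: −2x + 3 = 5x + 1, so x = 2/7.

2/7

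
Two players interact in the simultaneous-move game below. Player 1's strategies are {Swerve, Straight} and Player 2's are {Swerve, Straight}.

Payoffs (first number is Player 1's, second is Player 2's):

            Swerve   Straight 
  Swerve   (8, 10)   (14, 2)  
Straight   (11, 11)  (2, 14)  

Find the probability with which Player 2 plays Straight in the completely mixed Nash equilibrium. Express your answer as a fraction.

1/5

Let c be the probability that Player 2 plays Swerve. In a completely mixed equilibrium, Player 1 must be indifferent between Swerve and Straight.
Player 1's expected payoff from Swerve is 8c + 14(1−c); from Straight it is 11c + 2(1−c).
Setting these equal: −6c + 14 = 9c + 2, so c = 4/5.
Therefore Player 2 plays Straight with probability 1 − 4/5 = 1/5.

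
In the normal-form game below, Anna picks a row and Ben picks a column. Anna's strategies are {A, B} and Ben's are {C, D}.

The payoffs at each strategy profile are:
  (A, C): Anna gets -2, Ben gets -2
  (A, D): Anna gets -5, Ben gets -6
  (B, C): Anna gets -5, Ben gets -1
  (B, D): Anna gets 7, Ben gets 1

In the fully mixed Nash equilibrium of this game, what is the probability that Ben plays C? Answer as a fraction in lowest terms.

Let c be the probability that Ben plays C. In a completely mixed equilibrium, Anna must be indifferent between A and B.
Anna's expected payoff from A is −2c − 5(1−c); from B it is −5c + 7(1−c).
Setting these equal: 3c − 5 = −12c + 7, so c = 4/5.

4/5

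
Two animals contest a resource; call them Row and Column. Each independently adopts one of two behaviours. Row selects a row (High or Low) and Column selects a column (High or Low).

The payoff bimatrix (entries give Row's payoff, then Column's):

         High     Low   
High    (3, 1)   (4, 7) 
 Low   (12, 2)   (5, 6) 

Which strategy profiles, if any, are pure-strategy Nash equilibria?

(High, High): Row prefers Low (12 > 3); Column prefers Low (7 > 1) — not an equilibrium.
(High, Low): Row prefers Low (5 > 4) — not an equilibrium.
(Low, High): Column prefers Low (6 > 2) — not an equilibrium.
(Low, Low): Row gets 5 ≥ 4 from High, and Column gets 6 ≥ 2 from High — Nash equilibrium.

(Low, Low)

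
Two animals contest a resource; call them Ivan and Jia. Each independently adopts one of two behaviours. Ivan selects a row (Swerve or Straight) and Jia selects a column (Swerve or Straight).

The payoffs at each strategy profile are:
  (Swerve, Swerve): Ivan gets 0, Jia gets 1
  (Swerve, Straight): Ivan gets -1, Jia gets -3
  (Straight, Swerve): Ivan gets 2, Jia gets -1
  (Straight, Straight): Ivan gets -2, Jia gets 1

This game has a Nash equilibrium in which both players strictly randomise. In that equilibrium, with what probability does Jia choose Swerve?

1/3

Let c be the probability that Jia plays Swerve. In a completely mixed equilibrium, Ivan must be indifferent between Swerve and Straight.
Ivan's expected payoff from Swerve is −(1−c); from Straight it is 2c − 2(1−c).
Setting these equal: c − 1 = 4c − 2, so c = 1/3.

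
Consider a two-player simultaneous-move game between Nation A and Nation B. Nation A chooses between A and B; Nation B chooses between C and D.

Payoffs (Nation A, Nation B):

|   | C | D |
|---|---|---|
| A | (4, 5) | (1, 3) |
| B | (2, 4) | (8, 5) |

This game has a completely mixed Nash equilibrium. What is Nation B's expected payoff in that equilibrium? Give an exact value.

First find x, the probability Nation A plays A, from Nation B's indifference between C and D: 5x + 4(1−x) = 3x + 5(1−x), giving x = 1/3.
Since Nation B is indifferent in equilibrium, Nation B's expected payoff equals the payoff from either column against (1/3, 2/3). Using C: 5(1/3) + 4(2/3) = 13/3.

13/3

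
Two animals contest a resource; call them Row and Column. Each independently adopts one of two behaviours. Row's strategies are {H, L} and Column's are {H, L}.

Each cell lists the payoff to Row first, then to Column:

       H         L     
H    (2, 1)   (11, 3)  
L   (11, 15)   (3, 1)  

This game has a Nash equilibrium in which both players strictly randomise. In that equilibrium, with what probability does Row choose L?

1/8

Let r be the probability that Row plays H. In a completely mixed equilibrium, Column must be indifferent between H and L.
Column's expected payoff from H is r + 15(1−r); from L it is 3r + (1−r).
Setting these equal: −14r + 15 = 2r + 1, so r = 7/8.
Therefore Row plays L with probability 1 − 7/8 = 1/8.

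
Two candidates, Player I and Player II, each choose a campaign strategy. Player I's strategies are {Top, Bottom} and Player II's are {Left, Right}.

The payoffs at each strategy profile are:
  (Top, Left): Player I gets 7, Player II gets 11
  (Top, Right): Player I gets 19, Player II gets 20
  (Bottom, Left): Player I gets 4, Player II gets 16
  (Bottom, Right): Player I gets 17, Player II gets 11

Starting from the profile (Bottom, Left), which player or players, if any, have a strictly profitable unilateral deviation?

Player I at (Bottom, Left) earns 4; deviating to Top yields 7 — a strict improvement.
Player II earns 16; deviating to Right yields 11 — not better.
Only Player I has a strictly profitable deviation.

Player I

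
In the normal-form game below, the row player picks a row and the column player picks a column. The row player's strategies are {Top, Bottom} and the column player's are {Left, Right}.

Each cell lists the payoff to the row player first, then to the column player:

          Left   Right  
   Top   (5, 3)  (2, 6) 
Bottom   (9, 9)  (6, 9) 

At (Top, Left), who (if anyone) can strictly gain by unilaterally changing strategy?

The row player at (Top, Left) earns 5; deviating to Bottom yields 9 — a strict improvement.
The column player earns 3; deviating to Right yields 6 — a strict improvement.
Both the row player and the column player have strictly profitable deviations.

Both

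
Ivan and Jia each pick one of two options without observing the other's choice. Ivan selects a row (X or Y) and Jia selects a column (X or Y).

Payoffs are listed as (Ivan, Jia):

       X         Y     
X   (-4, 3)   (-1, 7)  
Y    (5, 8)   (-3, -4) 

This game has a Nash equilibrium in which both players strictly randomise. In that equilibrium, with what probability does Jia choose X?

2/11

Let y be the probability that Jia plays X. In a completely mixed equilibrium, Ivan must be indifferent between X and Y.
Ivan's expected payoff from X is −4y − (1−y); from Y it is 5y − 3(1−y).
Setting these equal: −3y − 1 = 8y − 3, so y = 2/11.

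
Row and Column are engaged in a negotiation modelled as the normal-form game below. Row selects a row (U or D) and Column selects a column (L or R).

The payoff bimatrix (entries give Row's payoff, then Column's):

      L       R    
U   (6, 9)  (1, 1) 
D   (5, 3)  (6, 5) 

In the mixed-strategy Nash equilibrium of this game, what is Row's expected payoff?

31/6

First find y, the probability Column plays L, from Row's indifference between U and D: 6y + (1−y) = 5y + 6(1−y), giving y = 5/6.
Since Row is indifferent in equilibrium, Row's expected payoff equals the payoff from either row against (5/6, 1/6). Using U: 6(5/6) + (1/6) = 31/6.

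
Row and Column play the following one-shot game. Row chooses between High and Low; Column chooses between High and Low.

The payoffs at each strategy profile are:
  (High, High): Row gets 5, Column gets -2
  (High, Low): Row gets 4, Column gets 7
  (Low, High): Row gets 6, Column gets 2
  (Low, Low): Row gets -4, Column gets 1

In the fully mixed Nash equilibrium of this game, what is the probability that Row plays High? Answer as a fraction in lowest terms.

Let p be the probability that Row plays High. In a completely mixed equilibrium, Column must be indifferent between High and Low.
Column's expected payoff from High is −2p + 2(1−p); from Low it is 7p + (1−p).
Setting these equal: −4p + 2 = 6p + 1, so p = 1/10.

1/10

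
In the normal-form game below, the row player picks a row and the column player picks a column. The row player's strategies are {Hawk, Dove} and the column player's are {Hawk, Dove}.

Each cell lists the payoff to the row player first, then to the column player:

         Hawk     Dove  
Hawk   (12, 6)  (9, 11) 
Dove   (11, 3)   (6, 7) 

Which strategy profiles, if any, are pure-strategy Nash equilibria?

(Hawk, Dove)

(Hawk, Hawk): the column player prefers Dove (11 > 6) — not an equilibrium.
(Hawk, Dove): the row player gets 9 ≥ 6 from Dove, and the column player gets 11 ≥ 6 from Hawk — Nash equilibrium.
(Dove, Hawk): the row player prefers Hawk (12 > 11); the column player prefers Dove (7 > 3) — not an equilibrium.
(Dove, Dove): the row player prefers Hawk (9 > 6) — not an equilibrium.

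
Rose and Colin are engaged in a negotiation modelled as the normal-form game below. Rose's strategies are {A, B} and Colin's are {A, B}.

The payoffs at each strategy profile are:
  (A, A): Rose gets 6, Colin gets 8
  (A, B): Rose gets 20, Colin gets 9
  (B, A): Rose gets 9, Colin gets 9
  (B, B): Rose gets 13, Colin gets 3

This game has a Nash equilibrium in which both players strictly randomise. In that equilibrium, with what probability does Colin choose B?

3/10

Let q be the probability that Colin plays A. In a completely mixed equilibrium, Rose must be indifferent between A and B.
Rose's expected payoff from A is 6q + 20(1−q); from B it is 9q + 13(1−q).
Setting these equal: −14q + 20 = −4q + 13, so q = 7/10.
Therefore Colin plays B with probability 1 − 7/10 = 3/10.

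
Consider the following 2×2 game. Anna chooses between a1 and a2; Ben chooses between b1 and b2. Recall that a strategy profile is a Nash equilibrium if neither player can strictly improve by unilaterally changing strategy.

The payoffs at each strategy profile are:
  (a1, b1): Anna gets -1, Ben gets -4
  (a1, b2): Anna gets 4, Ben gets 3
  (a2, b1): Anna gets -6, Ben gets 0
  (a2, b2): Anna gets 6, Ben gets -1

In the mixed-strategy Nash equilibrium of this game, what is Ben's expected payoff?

First find p, the probability Anna plays a1, from Ben's indifference between b1 and b2: −4p = 3p − (1−p), giving p = 1/8.
Since Ben is indifferent in equilibrium, Ben's expected payoff equals the payoff from either column against (1/8, 7/8). Using b1: −4(1/8) = -1/2.

-1/2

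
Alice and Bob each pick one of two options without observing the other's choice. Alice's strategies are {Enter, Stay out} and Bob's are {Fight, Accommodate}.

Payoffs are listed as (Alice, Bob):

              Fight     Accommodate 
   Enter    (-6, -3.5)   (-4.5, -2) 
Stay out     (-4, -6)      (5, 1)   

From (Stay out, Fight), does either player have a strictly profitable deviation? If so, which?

Alice at (Stay out, Fight) earns -4; deviating to Enter yields -6 — not better.
Bob earns -6; deviating to Accommodate yields 1 — a strict improvement.
Only Bob has a strictly profitable deviation.

Bob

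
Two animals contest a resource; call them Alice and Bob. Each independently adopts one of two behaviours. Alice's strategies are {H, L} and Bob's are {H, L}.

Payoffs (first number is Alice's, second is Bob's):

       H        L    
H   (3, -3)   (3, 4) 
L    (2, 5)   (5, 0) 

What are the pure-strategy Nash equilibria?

(H, H): Bob prefers L (4 > -3) — not an equilibrium.
(H, L): Alice prefers L (5 > 3) — not an equilibrium.
(L, H): Alice prefers H (3 > 2) — not an equilibrium.
(L, L): Bob prefers H (5 > 0) — not an equilibrium.

none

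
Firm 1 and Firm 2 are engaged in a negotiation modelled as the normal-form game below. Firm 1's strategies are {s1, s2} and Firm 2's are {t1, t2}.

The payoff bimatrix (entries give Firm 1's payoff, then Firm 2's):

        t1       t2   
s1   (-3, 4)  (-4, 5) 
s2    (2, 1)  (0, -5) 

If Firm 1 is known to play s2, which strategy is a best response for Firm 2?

Against s2, Firm 2 earns 1 from t1 and -5 from t2.
So t1 is the best response.

t1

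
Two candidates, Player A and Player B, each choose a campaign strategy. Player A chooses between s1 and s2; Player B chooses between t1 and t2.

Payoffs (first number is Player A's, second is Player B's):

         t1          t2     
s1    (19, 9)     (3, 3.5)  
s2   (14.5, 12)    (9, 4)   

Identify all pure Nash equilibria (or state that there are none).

(s1, t1): Player A gets 19 ≥ 14.5 from s2, and Player B gets 9 ≥ 3.5 from t2 — Nash equilibrium.
(s1, t2): Player A prefers s2 (9 > 3); Player B prefers t1 (9 > 3.5) — not an equilibrium.
(s2, t1): Player A prefers s1 (19 > 14.5) — not an equilibrium.
(s2, t2): Player B prefers t1 (12 > 4) — not an equilibrium.

(s1, t1)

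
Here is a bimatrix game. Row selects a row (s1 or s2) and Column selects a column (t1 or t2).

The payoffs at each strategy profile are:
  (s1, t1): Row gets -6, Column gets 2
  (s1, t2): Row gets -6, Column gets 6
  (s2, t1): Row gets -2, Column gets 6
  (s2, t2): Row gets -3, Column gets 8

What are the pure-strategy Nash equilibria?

(s1, t1): Row prefers s2 (-2 > -6); Column prefers t2 (6 > 2) — not an equilibrium.
(s1, t2): Row prefers s2 (-3 > -6) — not an equilibrium.
(s2, t1): Column prefers t2 (8 > 6) — not an equilibrium.
(s2, t2): Row gets -3 ≥ -6 from s1, and Column gets 8 ≥ 6 from t1 — Nash equilibrium.

(s2, t2)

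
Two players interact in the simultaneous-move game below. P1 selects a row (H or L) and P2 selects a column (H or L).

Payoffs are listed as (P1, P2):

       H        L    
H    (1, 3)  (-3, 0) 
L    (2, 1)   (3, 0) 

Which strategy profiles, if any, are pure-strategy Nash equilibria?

(H, H): P1 prefers L (2 > 1) — not an equilibrium.
(H, L): P1 prefers L (3 > -3); P2 prefers H (3 > 0) — not an equilibrium.
(L, H): P1 gets 2 ≥ 1 from H, and P2 gets 1 ≥ 0 from L — Nash equilibrium.
(L, L): P2 prefers H (1 > 0) — not an equilibrium.

(L, H)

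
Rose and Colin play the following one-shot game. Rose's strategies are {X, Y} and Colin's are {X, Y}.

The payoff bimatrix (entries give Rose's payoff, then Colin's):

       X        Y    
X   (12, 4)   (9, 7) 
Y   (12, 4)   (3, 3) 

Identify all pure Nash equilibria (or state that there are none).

(X, Y) and (Y, X)

(X, X): Colin prefers Y (7 > 4) — not an equilibrium.
(X, Y): Rose gets 9 ≥ 3 from Y, and Colin gets 7 ≥ 4 from X — Nash equilibrium.
(Y, X): Rose gets 12 ≥ 12 from X, and Colin gets 4 ≥ 3 from Y — Nash equilibrium.
(Y, Y): Rose prefers X (9 > 3); Colin prefers X (4 > 3) — not an equilibrium.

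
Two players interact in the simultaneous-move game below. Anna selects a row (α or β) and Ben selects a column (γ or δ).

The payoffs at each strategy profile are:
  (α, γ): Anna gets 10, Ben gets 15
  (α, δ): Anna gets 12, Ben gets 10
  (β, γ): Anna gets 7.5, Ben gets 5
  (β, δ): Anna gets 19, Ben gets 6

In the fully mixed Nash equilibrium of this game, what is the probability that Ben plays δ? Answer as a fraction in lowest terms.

Let y be the probability that Ben plays γ. In a completely mixed equilibrium, Anna must be indifferent between α and β.
Anna's expected payoff from α is 10y + 12(1−y); from β it is 7.5y + 19(1−y).
Setting these equal: −2y + 12 = −11.5y + 19, so y = 14/19.
Therefore Ben plays δ with probability 1 − 14/19 = 5/19.

5/19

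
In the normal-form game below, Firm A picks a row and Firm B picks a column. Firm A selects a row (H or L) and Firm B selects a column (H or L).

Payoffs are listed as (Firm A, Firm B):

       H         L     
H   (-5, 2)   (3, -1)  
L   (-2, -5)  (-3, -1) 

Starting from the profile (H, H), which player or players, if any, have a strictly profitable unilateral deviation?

Firm A at (H, H) earns -5; deviating to L yields -2 — a strict improvement.
Firm B earns 2; deviating to L yields -1 — not better.
Only Firm A has a strictly profitable deviation.

Firm A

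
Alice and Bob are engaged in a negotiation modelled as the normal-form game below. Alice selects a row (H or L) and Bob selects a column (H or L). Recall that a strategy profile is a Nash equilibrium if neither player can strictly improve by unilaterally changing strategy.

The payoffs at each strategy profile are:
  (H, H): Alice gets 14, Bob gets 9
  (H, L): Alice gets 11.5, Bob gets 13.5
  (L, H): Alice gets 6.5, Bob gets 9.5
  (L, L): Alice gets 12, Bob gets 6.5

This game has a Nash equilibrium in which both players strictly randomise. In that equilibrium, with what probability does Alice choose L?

3/5

Let r be the probability that Alice plays H. In a completely mixed equilibrium, Bob must be indifferent between H and L.
Bob's expected payoff from H is 9r + 9.5(1−r); from L it is 13.5r + 6.5(1−r).
Setting these equal: −0.5r + 9.5 = 7r + 6.5, so r = 2/5.
Therefore Alice plays L with probability 1 − 2/5 = 3/5.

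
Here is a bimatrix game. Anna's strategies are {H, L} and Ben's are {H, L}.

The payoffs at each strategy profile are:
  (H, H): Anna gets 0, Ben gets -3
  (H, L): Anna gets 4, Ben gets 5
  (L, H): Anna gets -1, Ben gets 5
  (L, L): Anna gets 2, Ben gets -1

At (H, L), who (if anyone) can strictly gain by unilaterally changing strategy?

Anna at (H, L) earns 4; deviating to L yields 2 — not better.
Ben earns 5; deviating to H yields -3 — not better.
Neither player can strictly improve; the profile is a Nash equilibrium.

Neither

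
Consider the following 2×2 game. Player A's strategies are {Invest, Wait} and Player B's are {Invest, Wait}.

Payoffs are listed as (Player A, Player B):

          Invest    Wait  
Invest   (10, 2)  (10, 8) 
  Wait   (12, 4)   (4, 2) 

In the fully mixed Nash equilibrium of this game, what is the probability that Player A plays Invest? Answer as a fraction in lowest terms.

Let r be the probability that Player A plays Invest. In a completely mixed equilibrium, Player B must be indifferent between Invest and Wait.
Player B's expected payoff from Invest is 2r + 4(1−r); from Wait it is 8r + 2(1−r).
Setting these equal: −2r + 4 = 6r + 2, so r = 1/4.

1/4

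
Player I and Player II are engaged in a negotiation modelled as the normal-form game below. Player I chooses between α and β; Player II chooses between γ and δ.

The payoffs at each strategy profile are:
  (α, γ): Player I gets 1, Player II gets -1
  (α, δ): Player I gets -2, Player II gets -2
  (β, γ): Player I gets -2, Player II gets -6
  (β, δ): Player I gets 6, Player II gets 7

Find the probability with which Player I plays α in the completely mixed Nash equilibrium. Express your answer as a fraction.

13/14

Let p be the probability that Player I plays α. In a completely mixed equilibrium, Player II must be indifferent between γ and δ.
Player II's expected payoff from γ is −p − 6(1−p); from δ it is −2p + 7(1−p).
Setting these equal: 5p − 6 = −9p + 7, so p = 13/14.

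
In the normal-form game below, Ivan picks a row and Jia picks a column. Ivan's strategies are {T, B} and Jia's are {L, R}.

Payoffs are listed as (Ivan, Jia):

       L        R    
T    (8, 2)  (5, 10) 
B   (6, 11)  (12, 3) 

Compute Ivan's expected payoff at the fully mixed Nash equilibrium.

First find y, the probability Jia plays L, from Ivan's indifference between T and B: 8y + 5(1−y) = 6y + 12(1−y), giving y = 7/9.
Since Ivan is indifferent in equilibrium, Ivan's expected payoff equals the payoff from either row against (7/9, 2/9). Using T: 8(7/9) + 5(2/9) = 22/3.

22/3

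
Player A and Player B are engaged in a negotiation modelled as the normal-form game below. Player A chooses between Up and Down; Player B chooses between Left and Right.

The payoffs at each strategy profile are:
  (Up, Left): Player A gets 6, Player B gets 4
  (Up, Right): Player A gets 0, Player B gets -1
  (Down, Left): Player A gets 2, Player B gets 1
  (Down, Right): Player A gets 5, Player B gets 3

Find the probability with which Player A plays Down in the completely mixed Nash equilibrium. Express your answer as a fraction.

5/7

Let x be the probability that Player A plays Up. In a completely mixed equilibrium, Player B must be indifferent between Left and Right.
Player B's expected payoff from Left is 4x + (1−x); from Right it is −x + 3(1−x).
Setting these equal: 3x + 1 = −4x + 3, so x = 2/7.
Therefore Player A plays Down with probability 1 − 2/7 = 5/7.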